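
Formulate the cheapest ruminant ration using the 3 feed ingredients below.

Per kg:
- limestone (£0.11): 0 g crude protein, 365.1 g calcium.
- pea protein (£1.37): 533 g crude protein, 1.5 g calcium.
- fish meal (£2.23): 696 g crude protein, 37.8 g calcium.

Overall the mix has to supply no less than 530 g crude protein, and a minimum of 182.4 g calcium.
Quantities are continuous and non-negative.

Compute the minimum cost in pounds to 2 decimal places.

£1.42

Let x1 = kg of limestone, x2 = kg of pea protein, x3 = kg of fish meal.
Minimize 0.11x1 + 1.37x2 + 2.23x3 s.t.:
  533x2 + 696x3 ≥ 530   (crude protein)
  365.1x1 + 1.5x2 + 37.8x3 ≥ 182.4   (calcium)
  x1, x2, x3 ≥ 0.
At the optimum only limestone, pea protein are positive (fish meal = 0). There the crude protein and calcium constraints are tight.
Solving gives x1 = 0.4955, x2 = 0.9944.
Cost = 0.11·0.4955 + 1.37·0.9944 = 1.4168.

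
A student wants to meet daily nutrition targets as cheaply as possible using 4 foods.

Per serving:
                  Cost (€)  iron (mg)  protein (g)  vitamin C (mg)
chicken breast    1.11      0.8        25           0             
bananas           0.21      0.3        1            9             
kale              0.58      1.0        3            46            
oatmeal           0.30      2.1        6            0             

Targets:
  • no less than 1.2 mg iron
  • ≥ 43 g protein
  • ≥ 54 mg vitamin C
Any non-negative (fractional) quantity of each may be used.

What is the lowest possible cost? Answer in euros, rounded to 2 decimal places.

Let x1 = servings of chicken breast, x2 = servings of bananas, x3 = servings of kale, x4 = servings of oatmeal.
Minimise 1.11x1 + 0.21x2 + 0.58x3 + 0.3x4 with:
  0.8x1 + 0.3x2 + 1x3 + 2.1x4 ≥ 1.2   (iron)
  25x1 + 1x2 + 3x3 + 6x4 ≥ 43   (protein)
  9x2 + 46x3 ≥ 54   (vitamin C)
  x1, x2, x3, x4 ≥ 0.
The optimal basis is {chicken breast, kale}; bananas, oatmeal drop out. There the protein and vitamin C constraints are tight.
Solving gives x1 = 1.579, x3 = 1.174.
Hence cost = 1.11·1.579 + 0.58·1.174 = €2.4336.

€2.43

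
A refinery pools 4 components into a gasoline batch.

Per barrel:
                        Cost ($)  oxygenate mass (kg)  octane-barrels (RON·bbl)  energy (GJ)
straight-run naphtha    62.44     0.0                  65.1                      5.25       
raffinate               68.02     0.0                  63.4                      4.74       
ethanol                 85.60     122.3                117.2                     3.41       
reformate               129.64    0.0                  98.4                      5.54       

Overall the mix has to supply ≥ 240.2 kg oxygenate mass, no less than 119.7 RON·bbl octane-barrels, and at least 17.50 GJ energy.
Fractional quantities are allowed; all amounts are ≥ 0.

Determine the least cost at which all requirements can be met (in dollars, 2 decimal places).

Treat it as an LP. Let x1 = barrels of straight-run naphtha, x2 = barrels of raffinate, x3 = barrels of ethanol, x4 = barrels of reformate.
Minimize 62.44x1 + 68.02x2 + 85.6x3 + 129.64x4 s.t.:
  122.3x3 ≥ 240.2   (oxygenate mass)
  65.1x1 + 63.4x2 + 117.2x3 + 98.4x4 ≥ 119.7   (octane-barrels)
  5.25x1 + 4.74x2 + 3.41x3 + 5.54x4 ≥ 17.5   (energy)
  x1, x2, x3, x4 ≥ 0.
The cheapest feasible vertex uses only straight-run naphtha, ethanol; raffinate, reformate are not used. The oxygenate mass and energy requirements are met with equality.
Optimal quantities: straight-run naphtha = 2.0577 barrels, ethanol = 1.964 barrels.
Total cost: 62.44·2.0577 + 85.6·1.964 = 296.6012.

$296.60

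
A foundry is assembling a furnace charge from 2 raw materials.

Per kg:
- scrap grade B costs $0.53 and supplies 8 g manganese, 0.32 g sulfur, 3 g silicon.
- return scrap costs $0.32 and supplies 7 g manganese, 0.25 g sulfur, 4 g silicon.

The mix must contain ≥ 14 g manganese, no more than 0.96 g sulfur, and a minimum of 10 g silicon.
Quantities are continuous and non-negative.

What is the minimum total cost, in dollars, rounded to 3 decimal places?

Let x1 = kg of scrap grade B, x2 = kg of return scrap.
Minimise 0.53x1 + 0.32x2 s.t.:
  8x1 + 7x2 ≥ 14   (manganese)
  0.32x1 + 0.25x2 ≤ 0.96   (sulfur)
  3x1 + 4x2 ≥ 10   (silicon)
  x1, x2 ≥ 0.
At the optimum only return scrap is positive (scrap grade B = 0). There the silicon constraint is tight.
Optimal quantities: return scrap = 2.5 kg.
Cost = 0.32·2.5 = 0.80000.

$0.800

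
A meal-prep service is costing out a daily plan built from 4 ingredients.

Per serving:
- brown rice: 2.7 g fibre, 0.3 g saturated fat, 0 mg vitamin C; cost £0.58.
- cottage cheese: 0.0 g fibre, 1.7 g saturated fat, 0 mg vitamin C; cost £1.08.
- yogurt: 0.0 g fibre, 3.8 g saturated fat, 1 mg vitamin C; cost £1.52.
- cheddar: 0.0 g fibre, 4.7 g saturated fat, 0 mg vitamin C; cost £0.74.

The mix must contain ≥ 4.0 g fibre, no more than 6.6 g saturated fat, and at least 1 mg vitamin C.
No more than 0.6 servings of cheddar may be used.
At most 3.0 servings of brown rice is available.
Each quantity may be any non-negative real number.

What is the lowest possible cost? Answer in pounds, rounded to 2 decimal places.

Let x1 = servings of brown rice, x2 = servings of cottage cheese, x3 = servings of yogurt, x4 = servings of cheddar.
Minimize 0.58x1 + 1.08x2 + 1.52x3 + 0.74x4 subject to:
  2.7x1 ≥ 4   (fibre)
  0.3x1 + 1.7x2 + 3.8x3 + 4.7x4 ≤ 6.6   (saturated fat)
  1x3 ≥ 1   (vitamin C)
  x4 ≤ 0.6
  x1 ≤ 3
  x1, x2, x3, x4 ≥ 0.
The cheapest feasible vertex uses only brown rice, yogurt; cottage cheese, cheddar are not used. Binding constraints: fibre and vitamin C.
So brown rice = 1.481 servings, yogurt = 1 serving.
Total cost: 0.58·1.481 + 1.52·1 = 2.3790.

£2.38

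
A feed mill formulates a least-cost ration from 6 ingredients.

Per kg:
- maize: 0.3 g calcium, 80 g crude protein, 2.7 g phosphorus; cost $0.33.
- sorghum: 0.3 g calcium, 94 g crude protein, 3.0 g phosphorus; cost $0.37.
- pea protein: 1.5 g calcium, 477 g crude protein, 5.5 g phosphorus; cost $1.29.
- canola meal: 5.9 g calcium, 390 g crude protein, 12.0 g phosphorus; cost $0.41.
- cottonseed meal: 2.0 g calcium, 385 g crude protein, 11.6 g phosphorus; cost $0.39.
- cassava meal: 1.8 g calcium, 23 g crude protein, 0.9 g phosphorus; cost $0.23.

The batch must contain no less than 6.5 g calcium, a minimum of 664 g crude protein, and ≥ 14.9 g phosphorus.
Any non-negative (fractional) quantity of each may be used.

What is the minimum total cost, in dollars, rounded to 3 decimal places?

$0.684

Treat it as an LP. Let x1 = kg of maize, x2 = kg of sorghum, x3 = kg of pea protein, x4 = kg of canola meal, x5 = kg of cottonseed meal, x6 = kg of cassava meal.
Minimise 0.33x1 + 0.37x2 + 1.29x3 + 0.41x4 + 0.39x5 + 0.23x6 with:
  0.3x1 + 0.3x2 + 1.5x3 + 5.9x4 + 2x5 + 1.8x6 ≥ 6.5   (calcium)
  80x1 + 94x2 + 477x3 + 390x4 + 385x5 + 23x6 ≥ 664   (crude protein)
  2.7x1 + 3x2 + 5.5x3 + 12x4 + 11.6x5 + 0.9x6 ≥ 14.9   (phosphorus)
  x1, x2, x3, x4, x5, x6 ≥ 0.
At the optimum only canola meal, cottonseed meal are positive (maize, sorghum, pea protein, cassava meal = 0). The calcium and crude protein requirements are met with equality.
Solving gives x4 = 0.7875, x5 = 0.927.
Objective = 0.41·0.7875 + 0.39·0.927 = 0.68441.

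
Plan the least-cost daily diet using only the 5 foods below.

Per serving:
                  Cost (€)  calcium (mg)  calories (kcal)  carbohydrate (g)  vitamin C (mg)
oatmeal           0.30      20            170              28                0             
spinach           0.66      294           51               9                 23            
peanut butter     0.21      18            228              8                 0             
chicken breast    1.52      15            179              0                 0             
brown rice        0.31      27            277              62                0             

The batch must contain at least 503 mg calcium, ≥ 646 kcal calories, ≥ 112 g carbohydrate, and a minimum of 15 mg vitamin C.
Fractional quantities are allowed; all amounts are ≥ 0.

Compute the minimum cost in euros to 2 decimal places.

€1.62

Set it up as a linear program. Let x1 = servings of oatmeal, x2 = servings of spinach, x3 = servings of peanut butter, x4 = servings of chicken breast, x5 = servings of brown rice.
Minimize 0.3x1 + 0.66x2 + 0.21x3 + 1.52x4 + 0.31x5 subject to:
  20x1 + 294x2 + 18x3 + 15x4 + 27x5 ≥ 503   (calcium)
  170x1 + 51x2 + 228x3 + 179x4 + 277x5 ≥ 646   (calories)
  28x1 + 9x2 + 8x3 + 62x5 ≥ 112   (carbohydrate)
  23x2 ≥ 15   (vitamin C)
  x1, x2, x3, x4, x5 ≥ 0.
The optimal basis is {spinach, peanut butter, brown rice}; oatmeal, chicken breast drop out. Binding constraints: calcium, calories, carbohydrate.
Solving gives x2 = 1.532, x3 = 0.6714, x5 = 1.497.
Hence cost = 0.66·1.532 + 0.21·0.6714 + 0.31·1.497 = €1.6162.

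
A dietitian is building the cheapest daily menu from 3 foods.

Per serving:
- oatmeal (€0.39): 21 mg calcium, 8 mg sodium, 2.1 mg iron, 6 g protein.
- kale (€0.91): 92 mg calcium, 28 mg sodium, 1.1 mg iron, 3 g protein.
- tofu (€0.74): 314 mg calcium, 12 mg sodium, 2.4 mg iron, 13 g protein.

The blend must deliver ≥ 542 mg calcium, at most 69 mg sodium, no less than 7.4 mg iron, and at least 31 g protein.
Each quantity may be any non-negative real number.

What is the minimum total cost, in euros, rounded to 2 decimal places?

€1.85

Let x1 = servings of oatmeal, x2 = servings of kale, x3 = servings of tofu.
min 0.39x1 + 0.91x2 + 0.74x3 s.t.:
  21x1 + 92x2 + 314x3 ≥ 542   (calcium)
  8x1 + 28x2 + 12x3 ≤ 69   (sodium)
  2.1x1 + 1.1x2 + 2.4x3 ≥ 7.4   (iron)
  6x1 + 3x2 + 13x3 ≥ 31   (protein)
  x1, x2, x3 ≥ 0.
The optimal basis is {oatmeal, tofu}; kale drops out. There the calcium and iron constraints are tight.
Solving gives x1 = 1.679, x3 = 1.614.
Hence cost = 0.39·1.679 + 0.74·1.614 = €1.8492.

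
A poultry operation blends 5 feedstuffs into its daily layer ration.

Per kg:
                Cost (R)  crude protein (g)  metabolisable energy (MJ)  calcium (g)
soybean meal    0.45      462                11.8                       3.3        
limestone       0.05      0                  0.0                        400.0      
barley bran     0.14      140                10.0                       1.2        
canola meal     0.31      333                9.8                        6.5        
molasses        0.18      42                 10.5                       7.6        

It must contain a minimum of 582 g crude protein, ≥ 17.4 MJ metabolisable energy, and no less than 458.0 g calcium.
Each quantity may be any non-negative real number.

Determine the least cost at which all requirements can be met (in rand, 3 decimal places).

R0.598

Set it up as a linear program. Let x1 = kg of soybean meal, x2 = kg of limestone, x3 = kg of barley bran, x4 = kg of canola meal, x5 = kg of molasses.
min 0.45x1 + 0.05x2 + 0.14x3 + 0.31x4 + 0.18x5 with:
  462x1 + 140x3 + 333x4 + 42x5 ≥ 582   (crude protein)
  11.8x1 + 10x3 + 9.8x4 + 10.5x5 ≥ 17.4   (metabolisable energy)
  3.3x1 + 400x2 + 1.2x3 + 6.5x4 + 7.6x5 ≥ 458   (calcium)
  x1, x2, x3, x4, x5 ≥ 0.
The minimum-cost mix takes nothing from soybean meal, molasses — only limestone, barley bran, canola meal. The crude protein, metabolisable energy, calcium requirements are met with equality.
So limestone = 1.117 kg, barley bran = 0.04627 kg, canola meal = 1.728 kg.
Total cost: 0.05·1.117 + 0.14·0.04627 + 0.31·1.728 = 0.59801.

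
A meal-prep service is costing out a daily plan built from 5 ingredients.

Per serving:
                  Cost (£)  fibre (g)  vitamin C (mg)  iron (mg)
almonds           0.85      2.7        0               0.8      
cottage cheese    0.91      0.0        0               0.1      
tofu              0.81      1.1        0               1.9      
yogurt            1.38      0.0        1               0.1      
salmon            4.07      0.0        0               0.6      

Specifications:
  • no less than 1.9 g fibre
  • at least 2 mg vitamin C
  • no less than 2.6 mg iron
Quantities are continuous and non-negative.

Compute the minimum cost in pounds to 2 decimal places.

Treat it as an LP. Let x1 = servings of almonds, x2 = servings of cottage cheese, x3 = servings of tofu, x4 = servings of yogurt, x5 = servings of salmon.
Minimise 0.85x1 + 0.91x2 + 0.81x3 + 1.38x4 + 4.07x5 with:
  2.7x1 + 1.1x3 ≥ 1.9   (fibre)
  1x4 ≥ 2   (vitamin C)
  0.8x1 + 0.1x2 + 1.9x3 + 0.1x4 + 0.6x5 ≥ 2.6   (iron)
  x1, x2, x3, x4, x5 ≥ 0.
The minimum-cost mix takes nothing from cottage cheese, salmon — only almonds, tofu, yogurt. There the fibre, vitamin C, iron constraints are tight.
Optimal quantities: almonds = 0.2282 servings, tofu = 1.167 servings, yogurt = 2 servings.
Cost = 0.85·0.2282 + 0.81·1.167 + 1.38·2 = 3.8992.

£3.90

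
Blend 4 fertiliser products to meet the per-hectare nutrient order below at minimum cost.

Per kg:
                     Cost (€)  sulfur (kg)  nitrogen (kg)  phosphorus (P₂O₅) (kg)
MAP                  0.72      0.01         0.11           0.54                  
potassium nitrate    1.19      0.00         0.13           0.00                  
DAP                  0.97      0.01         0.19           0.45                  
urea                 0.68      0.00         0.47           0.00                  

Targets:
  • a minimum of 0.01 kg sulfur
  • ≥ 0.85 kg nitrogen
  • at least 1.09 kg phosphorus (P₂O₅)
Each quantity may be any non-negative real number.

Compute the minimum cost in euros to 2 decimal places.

Let x1 = kg of MAP, x2 = kg of potassium nitrate, x3 = kg of DAP, x4 = kg of urea.
Minimize 0.72x1 + 1.19x2 + 0.97x3 + 0.68x4 with:
  0.01x1 + 0.01x3 ≥ 0.01   (sulfur)
  0.11x1 + 0.13x2 + 0.19x3 + 0.47x4 ≥ 0.85   (nitrogen)
  0.54x1 + 0.45x3 ≥ 1.09   (phosphorus (P₂O₅))
  x1, x2, x3, x4 ≥ 0.
The cheapest feasible vertex uses only MAP, urea; potassium nitrate, DAP are not used. There the nitrogen and phosphorus (P₂O₅) constraints are tight.
So MAP = 2.019 kg, urea = 1.336 kg.
Cost = 0.72·2.019 + 0.68·1.336 = 2.3622.

€2.36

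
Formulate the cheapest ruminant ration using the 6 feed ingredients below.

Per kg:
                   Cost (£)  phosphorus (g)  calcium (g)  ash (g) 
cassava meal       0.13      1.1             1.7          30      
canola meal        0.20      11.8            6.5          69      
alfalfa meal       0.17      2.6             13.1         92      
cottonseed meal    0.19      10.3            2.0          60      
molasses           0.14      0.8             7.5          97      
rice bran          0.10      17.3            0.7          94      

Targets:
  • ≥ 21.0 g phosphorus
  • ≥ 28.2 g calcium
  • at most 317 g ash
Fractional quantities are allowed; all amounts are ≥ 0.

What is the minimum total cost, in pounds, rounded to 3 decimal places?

£0.448

Set it up as a linear program. Let x1 = kg of cassava meal, x2 = kg of canola meal, x3 = kg of alfalfa meal, x4 = kg of cottonseed meal, x5 = kg of molasses, x6 = kg of rice bran.
min 0.13x1 + 0.2x2 + 0.17x3 + 0.19x4 + 0.14x5 + 0.1x6 subject to:
  1.1x1 + 11.8x2 + 2.6x3 + 10.3x4 + 0.8x5 + 17.3x6 ≥ 21   (phosphorus)
  1.7x1 + 6.5x2 + 13.1x3 + 2x4 + 7.5x5 + 0.7x6 ≥ 28.2   (calcium)
  30x1 + 69x2 + 92x3 + 60x4 + 97x5 + 94x6 ≤ 317   (ash)
  x1, x2, x3, x4, x5, x6 ≥ 0.
The minimum-cost mix takes nothing from cassava meal, canola meal, cottonseed meal, molasses — only alfalfa meal, rice bran. There the phosphorus and calcium constraints are tight.
So alfalfa meal = 2.105 kg, rice bran = 0.8976 kg.
Cost = 0.17·2.105 + 0.1·0.8976 = 0.44761.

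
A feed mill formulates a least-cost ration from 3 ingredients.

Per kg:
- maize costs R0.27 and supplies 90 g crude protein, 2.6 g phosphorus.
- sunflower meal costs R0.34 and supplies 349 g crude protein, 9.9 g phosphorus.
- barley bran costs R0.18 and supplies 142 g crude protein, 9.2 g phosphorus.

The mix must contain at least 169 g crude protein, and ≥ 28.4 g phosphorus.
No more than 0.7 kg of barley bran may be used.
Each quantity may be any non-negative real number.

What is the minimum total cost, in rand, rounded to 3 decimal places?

R0.880

Set it up as a linear program. Let x1 = kg of maize, x2 = kg of sunflower meal, x3 = kg of barley bran.
Minimize 0.27x1 + 0.34x2 + 0.18x3 with:
  90x1 + 349x2 + 142x3 ≥ 169   (crude protein)
  2.6x1 + 9.9x2 + 9.2x3 ≥ 28.4   (phosphorus)
  x3 ≤ 0.7
  x1, x2, x3 ≥ 0.
The optimal basis is {sunflower meal, barley bran}; maize drops out. The phosphorus and the barley bran cap requirements are met with equality.
Solving gives x2 = 2.218, x3 = 0.7.
Cost = 0.34·2.218 + 0.18·0.7 = 0.88012.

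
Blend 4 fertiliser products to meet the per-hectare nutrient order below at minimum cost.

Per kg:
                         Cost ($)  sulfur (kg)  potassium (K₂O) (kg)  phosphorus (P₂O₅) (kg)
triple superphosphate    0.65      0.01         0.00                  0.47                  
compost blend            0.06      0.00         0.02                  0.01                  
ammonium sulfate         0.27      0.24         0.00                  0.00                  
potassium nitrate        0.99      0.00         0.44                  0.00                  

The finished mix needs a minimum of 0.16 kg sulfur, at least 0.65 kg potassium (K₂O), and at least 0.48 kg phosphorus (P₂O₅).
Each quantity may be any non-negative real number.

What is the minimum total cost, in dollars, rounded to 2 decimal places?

$2.29

Let x1 = kg of triple superphosphate, x2 = kg of compost blend, x3 = kg of ammonium sulfate, x4 = kg of potassium nitrate.
Minimize 0.65x1 + 0.06x2 + 0.27x3 + 0.99x4 s.t.:
  0.01x1 + 0.24x3 ≥ 0.16   (sulfur)
  0.02x2 + 0.44x4 ≥ 0.65   (potassium (K₂O))
  0.47x1 + 0.01x2 ≥ 0.48   (phosphorus (P₂O₅))
  x1, x2, x3, x4 ≥ 0.
The minimum-cost mix takes nothing from compost blend — only triple superphosphate, ammonium sulfate, potassium nitrate. The sulfur, potassium (K₂O), phosphorus (P₂O₅) requirements are met with equality.
So triple superphosphate = 1.021 kg, ammonium sulfate = 0.6241 kg, potassium nitrate = 1.477 kg.
Total cost: 0.65·1.021 + 0.27·0.6241 + 0.99·1.477 = 2.2944.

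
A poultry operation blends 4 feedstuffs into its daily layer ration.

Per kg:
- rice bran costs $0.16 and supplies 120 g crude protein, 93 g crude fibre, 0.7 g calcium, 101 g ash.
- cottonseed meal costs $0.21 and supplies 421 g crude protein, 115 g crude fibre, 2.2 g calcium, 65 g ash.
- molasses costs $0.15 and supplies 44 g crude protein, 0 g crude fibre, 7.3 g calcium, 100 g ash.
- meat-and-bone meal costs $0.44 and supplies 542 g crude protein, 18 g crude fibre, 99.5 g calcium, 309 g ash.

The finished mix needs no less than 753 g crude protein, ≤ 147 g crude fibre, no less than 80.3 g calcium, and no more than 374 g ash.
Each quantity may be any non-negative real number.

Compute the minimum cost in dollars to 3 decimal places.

$0.510

Set it up as a linear program. Let x1 = kg of rice bran, x2 = kg of cottonseed meal, x3 = kg of molasses, x4 = kg of meat-and-bone meal.
min 0.16x1 + 0.21x2 + 0.15x3 + 0.44x4 with:
  120x1 + 421x2 + 44x3 + 542x4 ≥ 753   (crude protein)
  93x1 + 115x2 + 18x4 ≤ 147   (crude fibre)
  0.7x1 + 2.2x2 + 7.3x3 + 99.5x4 ≥ 80.3   (calcium)
  101x1 + 65x2 + 100x3 + 309x4 ≤ 374   (ash)
  x1, x2, x3, x4 ≥ 0.
The optimal basis is {cottonseed meal, meat-and-bone meal}; rice bran, molasses drop out. The crude protein and calcium requirements are met with equality.
Solving gives x2 = 0.7716, x4 = 0.79.
Objective = 0.21·0.7716 + 0.44·0.79 = 0.50964.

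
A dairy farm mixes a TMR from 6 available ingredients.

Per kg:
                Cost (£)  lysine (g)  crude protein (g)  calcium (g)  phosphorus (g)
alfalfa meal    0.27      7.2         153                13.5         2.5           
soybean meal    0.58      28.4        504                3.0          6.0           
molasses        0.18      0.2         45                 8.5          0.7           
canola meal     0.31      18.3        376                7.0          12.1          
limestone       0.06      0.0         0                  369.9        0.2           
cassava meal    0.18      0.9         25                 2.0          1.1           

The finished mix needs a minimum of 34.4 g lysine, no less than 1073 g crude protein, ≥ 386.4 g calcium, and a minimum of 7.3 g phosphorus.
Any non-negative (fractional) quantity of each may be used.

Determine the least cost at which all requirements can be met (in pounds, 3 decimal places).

Set it up as a linear program. Let x1 = kg of alfalfa meal, x2 = kg of soybean meal, x3 = kg of molasses, x4 = kg of canola meal, x5 = kg of limestone, x6 = kg of cassava meal.
Minimize 0.27x1 + 0.58x2 + 0.18x3 + 0.31x4 + 0.06x5 + 0.18x6 subject to:
  7.2x1 + 28.4x2 + 0.2x3 + 18.3x4 + 0.9x6 ≥ 34.4   (lysine)
  153x1 + 504x2 + 45x3 + 376x4 + 25x6 ≥ 1073   (crude protein)
  13.5x1 + 3x2 + 8.5x3 + 7x4 + 369.9x5 + 2x6 ≥ 386.4   (calcium)
  2.5x1 + 6x2 + 0.7x3 + 12.1x4 + 0.2x5 + 1.1x6 ≥ 7.3   (phosphorus)
  x1, x2, x3, x4, x5, x6 ≥ 0.
The cheapest feasible vertex uses only canola meal, limestone; alfalfa meal, soybean meal, molasses, cassava meal are not used. The crude protein and calcium requirements are met with equality.
So canola meal = 2.854 kg, limestone = 0.9906 kg.
Total cost: 0.31·2.854 + 0.06·0.9906 = 0.94418.

£0.944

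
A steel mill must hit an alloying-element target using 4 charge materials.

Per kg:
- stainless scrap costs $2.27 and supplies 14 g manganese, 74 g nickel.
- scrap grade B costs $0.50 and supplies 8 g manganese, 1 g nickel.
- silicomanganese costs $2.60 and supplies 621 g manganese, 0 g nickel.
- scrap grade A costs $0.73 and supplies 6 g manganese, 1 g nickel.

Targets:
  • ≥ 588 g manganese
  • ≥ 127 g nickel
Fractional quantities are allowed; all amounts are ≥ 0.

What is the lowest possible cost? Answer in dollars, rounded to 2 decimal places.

$6.26

Let x1 = kg of stainless scrap, x2 = kg of scrap grade B, x3 = kg of silicomanganese, x4 = kg of scrap grade A.
min 2.27x1 + 0.5x2 + 2.6x3 + 0.73x4 with:
  14x1 + 8x2 + 621x3 + 6x4 ≥ 588   (manganese)
  74x1 + 1x2 + 1x4 ≥ 127   (nickel)
  x1, x2, x3, x4 ≥ 0.
The minimum-cost mix takes nothing from scrap grade B, scrap grade A — only stainless scrap, silicomanganese. There the manganese and nickel constraints are tight.
Optimal quantities: stainless scrap = 1.716 kg, silicomanganese = 0.9082 kg.
Total cost: 2.27·1.716 + 2.6·0.9082 = 6.2566.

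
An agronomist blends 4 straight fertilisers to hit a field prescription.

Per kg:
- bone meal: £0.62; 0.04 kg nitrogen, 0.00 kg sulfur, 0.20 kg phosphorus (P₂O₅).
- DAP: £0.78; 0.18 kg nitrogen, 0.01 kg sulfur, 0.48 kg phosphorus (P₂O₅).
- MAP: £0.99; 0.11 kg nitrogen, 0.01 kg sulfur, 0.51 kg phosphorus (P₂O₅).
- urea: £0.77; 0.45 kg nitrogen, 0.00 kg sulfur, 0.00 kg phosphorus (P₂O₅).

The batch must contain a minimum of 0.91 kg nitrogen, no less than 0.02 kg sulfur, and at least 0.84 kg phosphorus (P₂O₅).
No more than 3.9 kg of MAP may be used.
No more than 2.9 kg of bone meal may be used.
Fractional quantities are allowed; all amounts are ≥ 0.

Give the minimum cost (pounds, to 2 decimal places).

£2.50

Let x1 = kg of bone meal, x2 = kg of DAP, x3 = kg of MAP, x4 = kg of urea.
Minimize 0.62x1 + 0.78x2 + 0.99x3 + 0.77x4 with:
  0.04x1 + 0.18x2 + 0.11x3 + 0.45x4 ≥ 0.91   (nitrogen)
  0.01x2 + 0.01x3 ≥ 0.02   (sulfur)
  0.2x1 + 0.48x2 + 0.51x3 ≥ 0.84   (phosphorus (P₂O₅))
  x3 ≤ 3.9
  x1 ≤ 2.9
  x1, x2, x3, x4 ≥ 0.
The optimal basis is {DAP, urea}; bone meal, MAP drop out. There the nitrogen and sulfur constraints are tight.
So DAP = 2 kg, urea = 1.222 kg.
Hence cost = 0.78·2 + 0.77·1.222 = £2.5009.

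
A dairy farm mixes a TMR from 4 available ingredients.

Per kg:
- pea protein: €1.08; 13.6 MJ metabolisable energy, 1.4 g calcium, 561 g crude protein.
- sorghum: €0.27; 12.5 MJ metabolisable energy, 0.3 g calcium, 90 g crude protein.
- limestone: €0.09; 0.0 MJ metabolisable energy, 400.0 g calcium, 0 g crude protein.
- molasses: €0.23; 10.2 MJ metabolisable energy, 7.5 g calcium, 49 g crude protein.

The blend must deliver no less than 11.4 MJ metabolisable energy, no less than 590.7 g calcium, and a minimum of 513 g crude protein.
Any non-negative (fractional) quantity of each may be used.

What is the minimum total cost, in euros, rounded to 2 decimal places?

Let x1 = kg of pea protein, x2 = kg of sorghum, x3 = kg of limestone, x4 = kg of molasses.
Minimize 1.08x1 + 0.27x2 + 0.09x3 + 0.23x4 subject to:
  13.6x1 + 12.5x2 + 10.2x4 ≥ 11.4   (metabolisable energy)
  1.4x1 + 0.3x2 + 400x3 + 7.5x4 ≥ 590.7   (calcium)
  561x1 + 90x2 + 49x4 ≥ 513   (crude protein)
  x1, x2, x3, x4 ≥ 0.
At the optimum only pea protein, limestone are positive (sorghum, molasses = 0). There the calcium and crude protein constraints are tight.
That vertex is x1 = 0.9144, x3 = 1.474.
Hence cost = 1.08·0.9144 + 0.09·1.474 = €1.1202.

€1.12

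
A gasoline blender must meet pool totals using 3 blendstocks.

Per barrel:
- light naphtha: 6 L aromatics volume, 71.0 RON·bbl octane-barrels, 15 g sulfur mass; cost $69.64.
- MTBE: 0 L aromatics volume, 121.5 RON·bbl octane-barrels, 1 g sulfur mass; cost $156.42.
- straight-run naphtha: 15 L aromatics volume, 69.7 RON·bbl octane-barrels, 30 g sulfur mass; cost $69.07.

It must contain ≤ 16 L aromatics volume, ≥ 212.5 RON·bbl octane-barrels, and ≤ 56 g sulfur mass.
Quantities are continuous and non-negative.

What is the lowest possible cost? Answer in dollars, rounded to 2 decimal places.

$215.53

Let x1 = barrels of light naphtha, x2 = barrels of MTBE, x3 = barrels of straight-run naphtha.
min 69.64x1 + 156.42x2 + 69.07x3 subject to:
  6x1 + 15x3 ≤ 16   (aromatics volume)
  71x1 + 121.5x2 + 69.7x3 ≥ 212.5   (octane-barrels)
  15x1 + 1x2 + 30x3 ≤ 56   (sulfur mass)
  x1, x2, x3 ≥ 0.
The optimal basis is {light naphtha, MTBE}; straight-run naphtha drops out. Binding constraints: aromatics volume and octane-barrels.
So light naphtha = 2.6667 barrels, MTBE = 0.19067 barrels.
Hence cost = 69.64·2.6667 + 156.42·0.19067 = $215.5336.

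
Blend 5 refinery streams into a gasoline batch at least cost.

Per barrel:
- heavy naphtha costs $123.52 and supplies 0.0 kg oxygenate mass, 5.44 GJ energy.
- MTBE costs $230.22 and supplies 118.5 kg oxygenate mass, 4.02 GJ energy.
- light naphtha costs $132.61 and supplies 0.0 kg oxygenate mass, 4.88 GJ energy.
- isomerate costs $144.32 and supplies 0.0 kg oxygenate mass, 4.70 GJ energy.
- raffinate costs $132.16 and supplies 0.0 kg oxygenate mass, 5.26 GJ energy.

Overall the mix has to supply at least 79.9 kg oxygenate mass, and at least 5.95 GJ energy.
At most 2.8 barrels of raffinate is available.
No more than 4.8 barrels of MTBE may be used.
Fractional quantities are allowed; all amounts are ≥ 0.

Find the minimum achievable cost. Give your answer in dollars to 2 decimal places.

Let x1 = barrels of heavy naphtha, x2 = barrels of MTBE, x3 = barrels of light naphtha, x4 = barrels of isomerate, x5 = barrels of raffinate.
Minimise 123.52x1 + 230.22x2 + 132.61x3 + 144.32x4 + 132.16x5 s.t.:
  118.5x2 ≥ 79.9   (oxygenate mass)
  5.44x1 + 4.02x2 + 4.88x3 + 4.7x4 + 5.26x5 ≥ 5.95   (energy)
  x5 ≤ 2.8
  x2 ≤ 4.8
  x1, x2, x3, x4, x5 ≥ 0.
The minimum-cost mix takes nothing from light naphtha, isomerate, raffinate — only heavy naphtha, MTBE. There the oxygenate mass and energy constraints are tight.
That vertex is x1 = 0.59549, x2 = 0.67426.
Objective = 123.52·0.59549 + 230.22·0.67426 = 228.7831.

$228.78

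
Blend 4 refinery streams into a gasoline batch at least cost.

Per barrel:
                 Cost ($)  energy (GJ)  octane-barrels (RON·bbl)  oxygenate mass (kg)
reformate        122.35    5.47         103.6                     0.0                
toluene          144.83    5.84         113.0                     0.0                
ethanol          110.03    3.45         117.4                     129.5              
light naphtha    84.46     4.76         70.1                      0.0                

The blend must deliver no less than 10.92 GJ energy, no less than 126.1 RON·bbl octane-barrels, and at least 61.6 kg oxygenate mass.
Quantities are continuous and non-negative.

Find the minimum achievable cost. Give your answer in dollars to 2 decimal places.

$216.98

Let x1 = barrels of reformate, x2 = barrels of toluene, x3 = barrels of ethanol, x4 = barrels of light naphtha.
Minimise 122.35x1 + 144.83x2 + 110.03x3 + 84.46x4 s.t.:
  5.47x1 + 5.84x2 + 3.45x3 + 4.76x4 ≥ 10.92   (energy)
  103.6x1 + 113x2 + 117.4x3 + 70.1x4 ≥ 126.1   (octane-barrels)
  129.5x3 ≥ 61.6   (oxygenate mass)
  x1, x2, x3, x4 ≥ 0.
The minimum-cost mix takes nothing from reformate, toluene — only ethanol, light naphtha. The energy and oxygenate mass requirements are met with equality.
Optimal quantities: ethanol = 0.475676 barrels, light naphtha = 1.94935 barrels.
Objective = 110.03·0.475676 + 84.46·1.94935 = 216.9807.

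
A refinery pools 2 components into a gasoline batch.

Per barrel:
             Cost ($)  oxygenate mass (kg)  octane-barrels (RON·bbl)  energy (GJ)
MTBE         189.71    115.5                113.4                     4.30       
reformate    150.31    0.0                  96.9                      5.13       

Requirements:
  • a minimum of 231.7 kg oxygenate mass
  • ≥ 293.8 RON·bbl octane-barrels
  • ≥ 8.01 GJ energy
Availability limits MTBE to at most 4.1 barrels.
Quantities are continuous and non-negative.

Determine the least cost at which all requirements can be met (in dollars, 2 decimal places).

Let x1 = barrels of MTBE, x2 = barrels of reformate.
min 189.71x1 + 150.31x2 with:
  115.5x1 ≥ 231.7   (oxygenate mass)
  113.4x1 + 96.9x2 ≥ 293.8   (octane-barrels)
  4.3x1 + 5.13x2 ≥ 8.01   (energy)
  x1 ≤ 4.1
  x1, x2 ≥ 0.
Both inputs are positive at the optimum. Binding constraints: oxygenate mass and octane-barrels.
Optimal quantities: MTBE = 2.00606 barrels, reformate = 0.684342 barrels.
Hence cost = 189.71·2.00606 + 150.31·0.684342 = $483.4331.

$483.43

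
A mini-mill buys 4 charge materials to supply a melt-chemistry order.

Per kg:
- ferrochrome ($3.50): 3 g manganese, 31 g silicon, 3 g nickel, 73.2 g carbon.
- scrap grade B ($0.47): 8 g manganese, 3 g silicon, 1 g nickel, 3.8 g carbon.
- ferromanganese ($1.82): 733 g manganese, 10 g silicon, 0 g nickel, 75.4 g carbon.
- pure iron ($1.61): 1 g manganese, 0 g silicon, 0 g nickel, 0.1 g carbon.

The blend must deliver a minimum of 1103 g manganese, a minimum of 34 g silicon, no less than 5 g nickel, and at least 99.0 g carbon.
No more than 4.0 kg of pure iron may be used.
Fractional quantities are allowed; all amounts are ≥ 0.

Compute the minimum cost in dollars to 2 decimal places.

$5.42

Let x1 = kg of ferrochrome, x2 = kg of scrap grade B, x3 = kg of ferromanganese, x4 = kg of pure iron.
Minimise 3.5x1 + 0.47x2 + 1.82x3 + 1.61x4 s.t.:
  3x1 + 8x2 + 733x3 + 1x4 ≥ 1103   (manganese)
  31x1 + 3x2 + 10x3 ≥ 34   (silicon)
  3x1 + 1x2 ≥ 5   (nickel)
  73.2x1 + 3.8x2 + 75.4x3 + 0.1x4 ≥ 99   (carbon)
  x4 ≤ 4
  x1, x2, x3, x4 ≥ 0.
The cheapest feasible vertex uses only ferrochrome, scrap grade B, ferromanganese; pure iron is not used. The manganese, silicon, nickel requirements are met with equality.
That vertex is x1 = 0.2018, x2 = 4.395, x3 = 1.456.
Objective = 3.5·0.2018 + 0.47·4.395 + 1.82·1.456 = 5.4219.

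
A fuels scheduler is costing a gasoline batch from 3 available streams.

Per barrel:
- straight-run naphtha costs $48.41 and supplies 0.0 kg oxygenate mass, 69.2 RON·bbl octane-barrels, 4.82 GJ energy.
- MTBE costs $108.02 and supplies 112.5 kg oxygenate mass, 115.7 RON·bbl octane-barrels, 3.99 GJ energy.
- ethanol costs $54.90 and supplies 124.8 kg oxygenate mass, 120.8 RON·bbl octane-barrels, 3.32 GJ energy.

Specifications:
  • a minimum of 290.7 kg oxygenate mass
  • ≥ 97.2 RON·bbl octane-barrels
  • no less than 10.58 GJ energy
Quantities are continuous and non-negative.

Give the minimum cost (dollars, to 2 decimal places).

Let x1 = barrels of straight-run naphtha, x2 = barrels of MTBE, x3 = barrels of ethanol.
Minimise 48.41x1 + 108.02x2 + 54.9x3 with:
  112.5x2 + 124.8x3 ≥ 290.7   (oxygenate mass)
  69.2x1 + 115.7x2 + 120.8x3 ≥ 97.2   (octane-barrels)
  4.82x1 + 3.99x2 + 3.32x3 ≥ 10.58   (energy)
  x1, x2, x3 ≥ 0.
The cheapest feasible vertex uses only straight-run naphtha, ethanol; MTBE is not used. The oxygenate mass and energy requirements are met with equality.
That vertex is x1 = 0.59059, x3 = 2.3293.
Hence cost = 48.41·0.59059 + 54.9·2.3293 = $156.4690.

$156.47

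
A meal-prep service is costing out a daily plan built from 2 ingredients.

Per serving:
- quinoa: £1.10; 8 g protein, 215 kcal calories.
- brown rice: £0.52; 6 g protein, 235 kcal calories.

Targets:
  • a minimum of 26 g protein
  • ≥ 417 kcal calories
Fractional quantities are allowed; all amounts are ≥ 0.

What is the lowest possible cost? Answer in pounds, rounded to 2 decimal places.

Treat it as an LP. Let x1 = servings of quinoa, x2 = servings of brown rice.
min 1.1x1 + 0.52x2 subject to:
  8x1 + 6x2 ≥ 26   (protein)
  215x1 + 235x2 ≥ 417   (calories)
  x1, x2 ≥ 0.
The minimum-cost mix takes nothing from quinoa — only brown rice. There the protein constraint is tight.
Solving gives x2 = 4.333.
Cost = 0.52·4.333 = 2.2532.

£2.25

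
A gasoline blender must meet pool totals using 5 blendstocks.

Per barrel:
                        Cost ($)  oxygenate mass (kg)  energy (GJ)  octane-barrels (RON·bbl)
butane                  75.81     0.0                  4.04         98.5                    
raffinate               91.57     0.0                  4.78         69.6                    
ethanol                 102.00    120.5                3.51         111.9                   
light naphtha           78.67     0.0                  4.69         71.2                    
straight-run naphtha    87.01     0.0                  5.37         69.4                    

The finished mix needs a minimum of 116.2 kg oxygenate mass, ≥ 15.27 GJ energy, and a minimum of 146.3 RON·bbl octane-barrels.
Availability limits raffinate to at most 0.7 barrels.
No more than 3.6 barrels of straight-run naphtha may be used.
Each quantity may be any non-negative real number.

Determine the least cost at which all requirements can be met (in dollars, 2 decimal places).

Let x1 = barrels of butane, x2 = barrels of raffinate, x3 = barrels of ethanol, x4 = barrels of light naphtha, x5 = barrels of straight-run naphtha.
min 75.81x1 + 91.57x2 + 102x3 + 78.67x4 + 87.01x5 s.t.:
  120.5x3 ≥ 116.2   (oxygenate mass)
  4.04x1 + 4.78x2 + 3.51x3 + 4.69x4 + 5.37x5 ≥ 15.27   (energy)
  98.5x1 + 69.6x2 + 111.9x3 + 71.2x4 + 69.4x5 ≥ 146.3   (octane-barrels)
  x2 ≤ 0.7
  x5 ≤ 3.6
  x1, x2, x3, x4, x5 ≥ 0.
At the optimum only ethanol, straight-run naphtha are positive (butane, raffinate, light naphtha = 0). Binding constraints: oxygenate mass and energy.
Solving gives x3 = 0.96432, x5 = 2.2133.
Cost = 102·0.96432 + 87.01·2.2133 = 290.9399.

$290.94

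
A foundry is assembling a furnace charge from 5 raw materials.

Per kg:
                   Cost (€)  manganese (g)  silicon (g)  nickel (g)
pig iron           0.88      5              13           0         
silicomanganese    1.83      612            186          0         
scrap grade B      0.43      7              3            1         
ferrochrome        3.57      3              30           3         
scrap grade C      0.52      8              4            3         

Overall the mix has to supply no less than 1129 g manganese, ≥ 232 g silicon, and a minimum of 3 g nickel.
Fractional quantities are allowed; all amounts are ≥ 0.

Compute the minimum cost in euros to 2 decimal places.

Set it up as a linear program. Let x1 = kg of pig iron, x2 = kg of silicomanganese, x3 = kg of scrap grade B, x4 = kg of ferrochrome, x5 = kg of scrap grade C.
min 0.88x1 + 1.83x2 + 0.43x3 + 3.57x4 + 0.52x5 subject to:
  5x1 + 612x2 + 7x3 + 3x4 + 8x5 ≥ 1129   (manganese)
  13x1 + 186x2 + 3x3 + 30x4 + 4x5 ≥ 232   (silicon)
  1x3 + 3x4 + 3x5 ≥ 3   (nickel)
  x1, x2, x3, x4, x5 ≥ 0.
At the optimum only silicomanganese, scrap grade C are positive (pig iron, scrap grade B, ferrochrome = 0). The manganese and nickel requirements are met with equality.
Solving gives x2 = 1.832, x5 = 1.
Total cost: 1.83·1.832 + 0.52·1 = 3.8726.

€3.87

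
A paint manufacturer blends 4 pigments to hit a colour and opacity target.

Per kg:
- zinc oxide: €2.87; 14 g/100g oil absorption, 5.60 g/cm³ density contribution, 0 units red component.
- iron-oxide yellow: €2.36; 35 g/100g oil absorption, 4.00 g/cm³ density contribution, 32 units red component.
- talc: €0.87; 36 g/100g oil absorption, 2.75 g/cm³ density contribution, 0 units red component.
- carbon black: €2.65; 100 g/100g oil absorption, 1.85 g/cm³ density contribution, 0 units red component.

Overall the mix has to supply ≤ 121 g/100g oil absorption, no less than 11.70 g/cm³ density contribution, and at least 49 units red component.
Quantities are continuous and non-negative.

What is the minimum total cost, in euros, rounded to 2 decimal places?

Let x1 = kg of zinc oxide, x2 = kg of iron-oxide yellow, x3 = kg of talc, x4 = kg of carbon black.
min 2.87x1 + 2.36x2 + 0.87x3 + 2.65x4 s.t.:
  14x1 + 35x2 + 36x3 + 100x4 ≤ 121   (oil absorption)
  5.6x1 + 4x2 + 2.75x3 + 1.85x4 ≥ 11.7   (density contribution)
  32x2 ≥ 49   (red component)
  x1, x2, x3, x4 ≥ 0.
At the optimum only zinc oxide, iron-oxide yellow, talc are positive (carbon black = 0). The oil absorption, density contribution, red component requirements are met with equality.
Solving gives x1 = 0.09401, x2 = 1.531, x3 = 1.836.
Hence cost = 2.87·0.09401 + 2.36·1.531 + 0.87·1.836 = €5.4803.

€5.48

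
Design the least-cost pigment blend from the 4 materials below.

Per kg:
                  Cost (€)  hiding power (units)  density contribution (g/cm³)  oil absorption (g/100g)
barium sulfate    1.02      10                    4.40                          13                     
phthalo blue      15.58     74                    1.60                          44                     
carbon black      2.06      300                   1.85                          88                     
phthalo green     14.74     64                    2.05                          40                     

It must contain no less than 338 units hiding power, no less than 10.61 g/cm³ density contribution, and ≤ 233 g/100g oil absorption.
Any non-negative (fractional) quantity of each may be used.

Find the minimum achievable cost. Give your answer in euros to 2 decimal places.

€4.19

Let x1 = kg of barium sulfate, x2 = kg of phthalo blue, x3 = kg of carbon black, x4 = kg of phthalo green.
min 1.02x1 + 15.58x2 + 2.06x3 + 14.74x4 subject to:
  10x1 + 74x2 + 300x3 + 64x4 ≥ 338   (hiding power)
  4.4x1 + 1.6x2 + 1.85x3 + 2.05x4 ≥ 10.61   (density contribution)
  13x1 + 44x2 + 88x3 + 40x4 ≤ 233   (oil absorption)
  x1, x2, x3, x4 ≥ 0.
The optimal basis is {barium sulfate, carbon black}; phthalo blue, phthalo green drop out. The hiding power and density contribution requirements are met with equality.
Solving gives x1 = 1.965, x3 = 1.061.
Objective = 1.02·1.965 + 2.06·1.061 = 4.1900.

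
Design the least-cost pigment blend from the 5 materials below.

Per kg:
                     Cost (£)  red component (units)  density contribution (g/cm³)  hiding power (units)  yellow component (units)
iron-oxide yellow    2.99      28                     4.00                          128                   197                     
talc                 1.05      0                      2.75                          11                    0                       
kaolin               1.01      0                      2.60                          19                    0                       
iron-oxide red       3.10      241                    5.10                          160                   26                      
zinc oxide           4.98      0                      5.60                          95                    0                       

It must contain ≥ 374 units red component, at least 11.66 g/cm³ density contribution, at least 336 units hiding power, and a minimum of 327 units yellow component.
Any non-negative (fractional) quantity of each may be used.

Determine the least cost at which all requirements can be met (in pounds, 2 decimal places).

£8.70

Treat it as an LP. Let x1 = kg of iron-oxide yellow, x2 = kg of talc, x3 = kg of kaolin, x4 = kg of iron-oxide red, x5 = kg of zinc oxide.
Minimize 2.99x1 + 1.05x2 + 1.01x3 + 3.1x4 + 4.98x5 subject to:
  28x1 + 241x4 ≥ 374   (red component)
  4x1 + 2.75x2 + 2.6x3 + 5.1x4 + 5.6x5 ≥ 11.66   (density contribution)
  128x1 + 11x2 + 19x3 + 160x4 + 95x5 ≥ 336   (hiding power)
  197x1 + 26x4 ≥ 327   (yellow component)
  x1, x2, x3, x4, x5 ≥ 0.
The minimum-cost mix takes nothing from talc, kaolin, zinc oxide — only iron-oxide yellow, iron-oxide red. Binding constraints: red component and yellow component.
Solving gives x1 = 1.478, x4 = 1.38.
Cost = 2.99·1.478 + 3.1·1.38 = 8.6972.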